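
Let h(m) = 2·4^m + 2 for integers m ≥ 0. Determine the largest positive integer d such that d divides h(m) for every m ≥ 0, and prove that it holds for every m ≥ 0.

Computing the first values: h(0) = 4 and h(1) = 10; gcd(4, 10) = 2, so d ≤ 2.
We prove 2 | 2·4^m + 2 for all m ≥ 0 by induction on m.
Base step (m = 0): h(0) = 4 = 2·(2), so 2 | h(0).
Inductive step: suppose the statement holds for some r ≥ 0, i.e. 2 | h(r). Then
h(r+1) = 2·4^(r+1) + 2 = 4·(2·4^r + 2) - 6 = 4·h(r) - 6. The first term is divisible by 2 by the inductive hypothesis, and -6 is divisible by 2. Hence 2 | h(r+1).
This completes the induction.
Therefore the largest such d is 2.

d = 2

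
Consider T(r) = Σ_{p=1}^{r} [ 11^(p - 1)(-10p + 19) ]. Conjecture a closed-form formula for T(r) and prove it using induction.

We claim T(r) = 11^r(-r + 2) - 2 for all r ≥ 1.
Base step (r = 1): T(1) = 9, and the closed form gives 9. They agree.
Inductive step: suppose the statement holds for some p ≥ 1, so T(p) = 11^p(-p + 2) - 2.
Then T(p+1) = T(p) + (11^p(-10p + 9)) = (11^p(-p + 2) - 2) + (11^p(-10p + 9)).
Simplifying, T(p+1) = -11^(p + 1)p + 11^(p + 1) - 2 = 11^(p+1)(-(p+1) + 2) - 2,
which is the closed form with r = p+1.
This completes the induction.

T(r) = 11^r(-r + 2) - 2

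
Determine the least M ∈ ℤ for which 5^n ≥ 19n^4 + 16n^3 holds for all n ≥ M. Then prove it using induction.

At n = 6: 15625 < 28080, so the inequality fails and M ≥ 7. We prove 5^n ≥ 19n^4 + 16n^3 for all n ≥ 7.
When n = 7: 5^n = 78125 and 19n^4 + 16n^3 = 51107, so 78125 ≥ 51107.
Inductive step: assume the claim holds for n = k, so 5^k ≥ 19k^4 + 16k^3.
Then 5^(k + 1) = 5·(5^k) ≥ 5·(19k^4 + 16k^3).
Also, for k ≥ 7 we have 5·(19k^4 + 16k^3) ≥ 19(k+1)^4 + 16(k+1)^3, since 5·(19k^4 + 16k^3) − (19(k+1)^4 + 16(k+1)^3) = 76k^4 - 12k^3 - 162k^2 - 124k - 35, which is nonnegative for all k ≥ 7.
Combining, 5^(k + 1) ≥ 19(k+1)^4 + 16(k+1)^3.
Hence, by induction on n, the claim holds for every n ≥ 7.
Hence the smallest such M is 7.

M = 7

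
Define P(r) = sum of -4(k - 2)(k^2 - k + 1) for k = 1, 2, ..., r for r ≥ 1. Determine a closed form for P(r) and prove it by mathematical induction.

P(r) = -r(r^3 - 2r^2 + r - 4)

We claim P(r) = -r(r^3 - 2r^2 + r - 4) for all r ≥ 1.
For the base case r = 1: P(1) = 4, and the closed form gives 4. They agree.
For the inductive step, assume it holds for an arbitrary k ≥ 1, so P(k) = k(-k^3 + 2k^2 - k + 4).
Then P(k+1) = P(k) + (-4k^3 + 4) = (k(-k^3 + 2k^2 - k + 4)) + (-4k^3 + 4).
Simplifying, P(k+1) = -(k + 1)(k^3 + k^2 - 4) = -(k+1)((k+1)^3 - 2(k+1)^2 + (k+1) - 4),
which is the closed form with r = k+1.
This completes the induction.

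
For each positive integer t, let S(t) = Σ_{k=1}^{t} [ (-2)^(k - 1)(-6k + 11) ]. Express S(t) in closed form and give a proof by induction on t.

We claim S(t) = (-2)^t(2t - 3) + 3 for all t ≥ 1.
When t = 1: S(1) = 5, and the closed form gives 5. They agree.
Suppose the result is true for t = k, so S(k) = (-2)^k(2k - 3) + 3.
Then S(k+1) = S(k) + ((-2)^k(-6k + 5)) = ((-2)^k(2k - 3) + 3) + ((-2)^k(-6k + 5)).
Simplifying, S(k+1) = -(-2)^(k + 1) - (-2)^(k + 2)k + 3 = (-2)^(k+1)(2(k+1) - 3) + 3,
which is the closed form with t = k+1.
This completes the induction.

S(t) = (-2)^t(2t - 3) + 3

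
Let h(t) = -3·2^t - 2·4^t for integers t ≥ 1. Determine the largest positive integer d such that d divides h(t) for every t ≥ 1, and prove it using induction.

Computing the first values: h(1) = -14 and h(2) = -44; gcd(-14, -44) = 2, so d ≤ 2.
We prove 2 | -3·2^t - 2·4^t for all t ≥ 1 by induction on t.
For the base case t = 1: h(1) = -14 = 2·(-7), so 2 | h(1).
Inductive step: assume the claim holds for t = k, i.e. 2 | h(k). Then
h(k+1) − 4·h(k) = (-3·2^(k+1) - 2·4^(k+1)) − 4·(-3·2^k - 2·4^k) = (-3)·2^k·(2 − 4) = (6)·2^k. Since 2 | h(k) by the inductive hypothesis, 2 | 4·h(k); and 2 | 6 since 6 = 2·3. Therefore 2 | h(k+1).
Hence, by induction on t, the claim holds for every t ≥ 1.
Therefore the largest such d is 2.

d = 2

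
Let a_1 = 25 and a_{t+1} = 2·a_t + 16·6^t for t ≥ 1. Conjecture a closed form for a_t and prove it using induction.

Computing the first terms: a_1 = 25, a_2 = 146, a_3 = 868. This suggests a_t = 2^(t - 1) + 4·6^t.
Base step (t = 1): the formula gives 25 = 25 = a_1.
Suppose the result is true for t = p, so a_p = 2^(p - 1) + 4·6^p.
Then a_{p+1} = 2·a_p + 16·6^p = 2·(2^(p - 1) + 4·6^p) + 16·6^p = 2^p + 4·6^(p + 1) = 2^((p+1) - 1) + 4·6^(p+1),
which is the claimed formula at t = p+1.
Hence, by induction on t, the claim holds for every t ≥ 1.

a_t = 2^(t - 1) + 4·6^t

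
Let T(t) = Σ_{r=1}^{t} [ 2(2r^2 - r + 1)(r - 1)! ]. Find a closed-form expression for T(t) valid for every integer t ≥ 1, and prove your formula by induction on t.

We claim T(t) = (4t + 2)t! - 2 for all t ≥ 1.
Base step (t = 1): T(1) = 4, and the closed form gives 4. They agree.
Inductive step: suppose the statement holds for some r ≥ 1, so T(r) = (4r + 2)r! - 2.
Then T(r+1) = T(r) + (2(2r^2 + 3r + 2)r!) = ((4r + 2)r! - 2) + (2(2r^2 + 3r + 2)r!).
Simplifying, T(r+1) = (4(r+1) + 2)(r+1)! - 2,
which is the closed form with t = r+1.
This completes the induction.

T(t) = (4t + 2)t! - 2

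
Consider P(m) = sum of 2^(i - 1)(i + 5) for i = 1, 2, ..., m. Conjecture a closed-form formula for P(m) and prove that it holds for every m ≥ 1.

We claim P(m) = 2^m(m + 4) - 4 for all m ≥ 1.
For the base case m = 1: P(1) = 6, and the closed form gives 6. They agree.
Suppose the result is true for m = i, so P(i) = 2^i(i + 4) - 4.
Then P(i+1) = P(i) + (2^i(i + 6)) = (2^i(i + 4) - 4) + (2^i(i + 6)).
Simplifying, P(i+1) = 2·2^i·i + 10·2^i - 4 = 2^(i+1)((i+1) + 4) - 4,
which is the closed form with m = i+1.
By the principle of mathematical induction, the result holds for all m ≥ 1.

P(m) = 2^m(m + 4) - 4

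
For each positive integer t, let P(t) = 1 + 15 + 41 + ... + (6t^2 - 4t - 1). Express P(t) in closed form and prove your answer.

P(t) = t(2t^2 + t - 2)

We claim P(t) = t(2t^2 + t - 2) for all t ≥ 1.
Base case (t = 1): P(1) = 1, and the closed form gives 1. They agree.
Suppose the result is true for t = j, so P(j) = j(2j^2 + j - 2).
Then P(j+1) = P(j) + (6j^2 + 8j + 1) = (j(2j^2 + j - 2)) + (6j^2 + 8j + 1).
Simplifying, P(j+1) = (j + 1)(2j^2 + 5j + 1) = (j+1)(2(j+1)^2 + (j+1) - 2),
which is the closed form with t = j+1.
By the principle of mathematical induction, the result holds for all t ≥ 1.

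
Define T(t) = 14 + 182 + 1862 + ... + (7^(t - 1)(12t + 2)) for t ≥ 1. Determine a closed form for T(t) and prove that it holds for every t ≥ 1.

We claim T(t) = 2·7^t·t for all t ≥ 1.
When t = 1: T(1) = 14, and the closed form gives 14. They agree.
Inductive step: assume the claim holds for t = k, so T(k) = 2·7^k·k.
Then T(k+1) = T(k) + (7^k(12k + 14)) = (2·7^k·k) + (7^k(12k + 14)).
Simplifying, T(k+1) = 14·7^k(k + 1) = 2·7^(k+1)·(k+1),
which is the closed form with t = k+1.
This completes the induction.

T(t) = 2·7^t·t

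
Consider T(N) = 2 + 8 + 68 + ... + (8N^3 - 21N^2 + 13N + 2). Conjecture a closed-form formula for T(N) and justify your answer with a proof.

T(N) = N(2N^3 - 3N^2 - 2N + 5)

We claim T(N) = N(2N^3 - 3N^2 - 2N + 5) for all N ≥ 1.
Base case (N = 1): T(1) = 2, and the closed form gives 2. They agree.
For the inductive step, assume it holds for an arbitrary m ≥ 1, so T(m) = m(2m^3 - 3m^2 - 2m + 5).
Then T(m+1) = T(m) + (8m^3 + 3m^2 - 5m + 2) = (m(2m^3 - 3m^2 - 2m + 5)) + (8m^3 + 3m^2 - 5m + 2).
Simplifying, T(m+1) = (m + 1)(2m^3 + 3m^2 - 2m + 2) = (m+1)(2(m+1)^3 - 3(m+1)^2 - 2(m+1) + 5),
which is the closed form with N = m+1.
By induction, the statement is established for all N ≥ 1.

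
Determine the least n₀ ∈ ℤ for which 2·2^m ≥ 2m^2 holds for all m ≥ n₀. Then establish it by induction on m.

n₀ = 4

At m = 3: 16 < 18, so the inequality fails and n₀ ≥ 4. We prove 2·2^m ≥ 2m^2 for all m ≥ 4.
For the base case m = 4: 2·2^m = 32 and 2m^2 = 32, so 32 ≥ 32.
Inductive step: suppose the statement holds for some r ≥ 4, so 2·2^r ≥ 2r^2.
Then 2·2^(r + 1) = 2·(2·2^r) ≥ 2·(2r^2).
Also, for r ≥ 4 we have 2·(2r^2) ≥ 2(r+1)^2, since 2 ≥ (1 + 1/r)^2 for all r ≥ 4.
Combining, 2·2^(r + 1) ≥ 2(r+1)^2.
This completes the induction.
Hence the smallest such n₀ is 4.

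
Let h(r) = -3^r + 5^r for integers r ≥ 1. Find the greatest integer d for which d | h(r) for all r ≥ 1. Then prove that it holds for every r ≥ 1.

d = 2

Computing the first values: h(1) = 2 and h(2) = 16; gcd(2, 16) = 2, so d ≤ 2.
We prove 2 | -3^r + 5^r for all r ≥ 1 by induction on r.
Base case (r = 1): h(1) = 2 = 2·(1), so 2 | h(1).
Inductive step: suppose the statement holds for some i ≥ 1, i.e. 2 | h(i). Then
5^{i+1} − 3^{i+1} = 5·5^i − 3·3^i = 5·(5^i − 3^i) + (2)·3^i. The first term is divisible by 2 by the inductive hypothesis, and the second term (2)·3^i is divisible by 2 since 2 | 2. Hence 2 | h(i+1).
By the principle of mathematical induction, the result holds for all r ≥ 1.
Therefore the largest such d is 2.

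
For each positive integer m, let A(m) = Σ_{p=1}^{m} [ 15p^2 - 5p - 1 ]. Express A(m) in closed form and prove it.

A(m) = m(5m^2 + 5m - 1)

We claim A(m) = m(5m^2 + 5m - 1) for all m ≥ 1.
Base step (m = 1): A(1) = 9, and the closed form gives 9. They agree.
Inductive step: assume the claim holds for m = p, so A(p) = p(5p^2 + 5p - 1).
Then A(p+1) = A(p) + (15p^2 + 25p + 9) = (p(5p^2 + 5p - 1)) + (15p^2 + 25p + 9).
Simplifying, A(p+1) = (p + 1)(5p^2 + 15p + 9) = (p+1)(5(p+1)^2 + 5(p+1) - 1),
which is the closed form with m = p+1.
Hence, by induction on m, the claim holds for every m ≥ 1.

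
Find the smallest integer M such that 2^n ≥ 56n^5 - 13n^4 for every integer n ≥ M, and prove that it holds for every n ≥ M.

M = 31

At n = 30: 1073741824 < 1350270000, so the inequality fails and M ≥ 31. We prove 2^n ≥ 56n^5 - 13n^4 for all n ≥ 31.
When n = 31: 2^n = 2147483648 and 56n^5 - 13n^4 = 1591226683, so 2147483648 ≥ 1591226683.
Suppose the result is true for n = j, so 2^j ≥ 56j^5 - 13j^4.
Then 2^(j + 1) = 2·(2^j) ≥ 2·(56j^5 - 13j^4).
Also, for j ≥ 31 we have 2·(56j^5 - 13j^4) ≥ 56(j+1)^5 - 13(j+1)^4, since 2·(56j^5 - 13j^4) − (56(j+1)^5 - 13(j+1)^4) = 56j^5 - 293j^4 - 508j^3 - 482j^2 - 228j - 43, which is nonnegative for all j ≥ 31.
Combining, 2^(j + 1) ≥ 56(j+1)^5 - 13(j+1)^4.
By the principle of mathematical induction, the result holds for all n ≥ 31.
Hence the smallest such M is 31.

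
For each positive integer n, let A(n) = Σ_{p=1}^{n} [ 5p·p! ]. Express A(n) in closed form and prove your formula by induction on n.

We claim A(n) = 5(n + 1)! - 5 for all n ≥ 1.
Base case (n = 1): A(1) = 5, and the closed form gives 5. They agree.
Inductive step: suppose the statement holds for some p ≥ 1, so A(p) = 5(p + 1)! - 5.
Then A(p+1) = A(p) + (5(p + 1)(p + 1)!) = (5(p + 1)! - 5) + (5(p + 1)(p + 1)!).
Simplifying, A(p+1) = 5((p+1) + 1)! - 5,
which is the closed form with n = p+1.
This completes the induction.

A(n) = 5(n + 1)! - 5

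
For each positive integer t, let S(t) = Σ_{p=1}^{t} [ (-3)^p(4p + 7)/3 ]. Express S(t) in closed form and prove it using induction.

S(t) = (-3)^t(t + 2) - 2

We claim S(t) = (-3)^t(t + 2) - 2 for all t ≥ 1.
When t = 1: S(1) = -11, and the closed form gives -11. They agree.
Inductive step: assume the claim holds for t = p, so S(p) = (-3)^p(p + 2) - 2.
Then S(p+1) = S(p) + ((-3)^p(-4p - 11)) = ((-3)^p(p + 2) - 2) + ((-3)^p(-4p - 11)).
Simplifying, S(p+1) = -3(-3)^p·p - 9(-3)^p - 2 = (-3)^(p+1)((p+1) + 2) - 2,
which is the closed form with t = p+1.
Hence, by induction on t, the claim holds for every t ≥ 1.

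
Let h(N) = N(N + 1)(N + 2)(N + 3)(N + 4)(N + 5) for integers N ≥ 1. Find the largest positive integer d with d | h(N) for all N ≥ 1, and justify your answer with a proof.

d = 720

Computing the first values: h(1) = 720 and h(2) = 5040; gcd(720, 5040) = 720, so d ≤ 720.
We prove 720 | N(N + 1)(N + 2)(N + 3)(N + 4)(N + 5) for all N ≥ 1 by induction on N.
Base step (N = 1): h(1) = 720 = 720·(1), so 720 | h(1).
For the inductive step, assume it holds for an arbitrary k ≥ 1, i.e. 720 | h(k). Then
h(k+1) − h(k) = (k+1)·(k+2)·(k+3)·(k+4)·(k+5)·(k+6) − k·(k+1)·(k+2)·(k+3)·(k+4)·(k+5) = (k+1)·(k+2)·(k+3)·(k+4)·(k+5)·[(k+6) − k] = 6·(k+1)·(k+2)·(k+3)·(k+4)·(k+5). The product of 5 consecutive integers is divisible by (5)! = 120, so h(k+1) − h(k) is divisible by 6·120 = 720. By the inductive hypothesis 720 | h(k), hence 720 | h(k+1).
By induction, the statement is established for all N ≥ 1.
Therefore the largest such d is 720.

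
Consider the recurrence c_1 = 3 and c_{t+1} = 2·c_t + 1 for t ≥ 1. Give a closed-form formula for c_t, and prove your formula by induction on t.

c_t = 2^(t + 1) - 1

Computing the first terms: c_1 = 3, c_2 = 7, c_3 = 15. This suggests c_t = 2^(t + 1) - 1.
When t = 1: the formula gives 3 = 3 = c_1.
Inductive step: suppose the statement holds for some p ≥ 1, so c_p = 2^(p + 1) - 1.
Then c_{p+1} = 2·c_p + 1 = 2·(2^(p + 1) - 1) + 1 = 2^(p + 2) - 1 = 2^((p+1) + 1) - 1,
which is the claimed formula at t = p+1.
Hence, by induction on t, the claim holds for every t ≥ 1.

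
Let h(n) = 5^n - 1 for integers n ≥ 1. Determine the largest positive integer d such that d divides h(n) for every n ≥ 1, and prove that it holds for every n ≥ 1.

d = 4

Computing the first values: h(1) = 4 and h(2) = 24; gcd(4, 24) = 4, so d ≤ 4.
We prove 4 | 5^n - 1 for all n ≥ 1 by induction on n.
When n = 1: h(1) = 4 = 4·(1), so 4 | h(1).
Inductive step: suppose the statement holds for some p ≥ 1, i.e. 4 | h(p). Then
5^{p+1} − 1^{p+1} = 5·5^p − 1·1^p = 5·(5^p − 1^p) + (4)·1^p. The first term is divisible by 4 by the inductive hypothesis, and the second term (4)·1^p is divisible by 4 since 4 | 4. Hence 4 | h(p+1).
By the principle of mathematical induction, the result holds for all n ≥ 1.
Therefore the largest such d is 4.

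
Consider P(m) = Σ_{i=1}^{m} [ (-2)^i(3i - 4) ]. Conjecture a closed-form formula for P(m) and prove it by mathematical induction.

We claim P(m) = 2(-2)^m(m - 1) + 2 for all m ≥ 1.
For the base case m = 1: P(1) = 2, and the closed form gives 2. They agree.
Inductive step: assume the claim holds for m = i, so P(i) = 2(-2)^i(i - 1) + 2.
Then P(i+1) = P(i) + ((-2)^(i + 1)(3i - 1)) = (2(-2)^i(i - 1) + 2) + ((-2)^(i + 1)(3i - 1)).
Simplifying, P(i+1) = -4(-2)^i·i + 2 = 2(-2)^(i+1)((i+1) - 1) + 2,
which is the closed form with m = i+1.
By the principle of mathematical induction, the result holds for all m ≥ 1.

P(m) = 2(-2)^m(m - 1) + 2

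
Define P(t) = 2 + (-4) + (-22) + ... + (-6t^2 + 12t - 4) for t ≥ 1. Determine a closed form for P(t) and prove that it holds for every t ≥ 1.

We claim P(t) = -t(2t^2 - 3t - 1) for all t ≥ 1.
When t = 1: P(1) = 2, and the closed form gives 2. They agree.
Inductive step: suppose the statement holds for some j ≥ 1, so P(j) = j(-2j^2 + 3j + 1).
Then P(j+1) = P(j) + (-6j^2 + 2) = (j(-2j^2 + 3j + 1)) + (-6j^2 + 2).
Simplifying, P(j+1) = -(j + 1)(2j^2 + j - 2) = -(j+1)(2(j+1)^2 - 3(j+1) - 1),
which is the closed form with t = j+1.
Hence, by induction on t, the claim holds for every t ≥ 1.

P(t) = -t(2t^2 - 3t - 1)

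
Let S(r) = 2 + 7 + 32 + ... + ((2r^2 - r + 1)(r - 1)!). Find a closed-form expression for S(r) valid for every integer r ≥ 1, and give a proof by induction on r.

S(r) = (2r + 1)r! - 1

We claim S(r) = (2r + 1)r! - 1 for all r ≥ 1.
When r = 1: S(1) = 2, and the closed form gives 2. They agree.
Suppose the result is true for r = j, so S(j) = (2j + 1)j! - 1.
Then S(j+1) = S(j) + ((2j^2 + 3j + 2)j!) = ((2j + 1)j! - 1) + ((2j^2 + 3j + 2)j!).
Simplifying, S(j+1) = (2(j+1) + 1)(j+1)! - 1,
which is the closed form with r = j+1.
This completes the induction.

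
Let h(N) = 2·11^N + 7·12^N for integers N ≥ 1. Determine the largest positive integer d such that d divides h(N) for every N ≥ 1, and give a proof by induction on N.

d = 2

Computing the first values: h(1) = 106 and h(2) = 1250; gcd(106, 1250) = 2, so d ≤ 2.
We prove 2 | 2·11^N + 7·12^N for all N ≥ 1 by induction on N.
Base step (N = 1): h(1) = 106 = 2·(53), so 2 | h(1).
Inductive step: assume the claim holds for N = j, i.e. 2 | h(j). Then
h(j+1) − 12·h(j) = (2·11^(j+1) + 7·12^(j+1)) − 12·(2·11^j + 7·12^j) = (2)·11^j·(11 − 12) = (-2)·11^j. Since 2 | h(j) by the inductive hypothesis, 2 | 12·h(j); and 2 | -2 since -2 = 2·-1. Therefore 2 | h(j+1).
Hence, by induction on N, the claim holds for every N ≥ 1.
Therefore the largest such d is 2.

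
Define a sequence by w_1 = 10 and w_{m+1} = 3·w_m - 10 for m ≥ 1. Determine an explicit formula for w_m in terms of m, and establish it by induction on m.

Computing the first terms: w_1 = 10, w_2 = 20, w_3 = 50. This suggests w_m = 5·3^(m - 1) + 5.
Base step (m = 1): the formula gives 10 = 10 = w_1.
Inductive step: suppose the statement holds for some k ≥ 1, so w_k = 5·3^(k - 1) + 5.
Then w_{k+1} = 3·w_k - 10 = 3·(5·3^(k - 1) + 5) - 10 = 5·3^k + 5 = 5·3^((k+1) - 1) + 5,
which is the claimed formula at m = k+1.
This completes the induction.

w_m = 5·3^(m - 1) + 5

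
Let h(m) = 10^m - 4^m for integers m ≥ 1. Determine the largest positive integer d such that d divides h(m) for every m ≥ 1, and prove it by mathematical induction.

d = 6

Computing the first values: h(1) = 6 and h(2) = 84; gcd(6, 84) = 6, so d ≤ 6.
We prove 6 | 10^m - 4^m for all m ≥ 1 by induction on m.
Base case (m = 1): h(1) = 6 = 6·(1), so 6 | h(1).
For the inductive step, assume it holds for an arbitrary k ≥ 1, i.e. 6 | h(k). Then
10^{k+1} − 4^{k+1} = 10·10^k − 4·4^k = 10·(10^k − 4^k) + (6)·4^k. The first term is divisible by 6 by the inductive hypothesis, and the second term (6)·4^k is divisible by 6 since 6 | 6. Hence 6 | h(k+1).
By induction, the statement is established for all m ≥ 1.
Therefore the largest such d is 6.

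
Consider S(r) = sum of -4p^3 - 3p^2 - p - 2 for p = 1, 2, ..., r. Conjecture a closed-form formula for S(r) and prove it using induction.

We claim S(r) = -r(r^3 + 3r^2 + 3r + 3) for all r ≥ 1.
Base case (r = 1): S(1) = -10, and the closed form gives -10. They agree.
Suppose the result is true for r = p, so S(p) = p(-p^3 - 3p^2 - 3p - 3).
Then S(p+1) = S(p) + (-4p^3 - 15p^2 - 19p - 10) = (p(-p^3 - 3p^2 - 3p - 3)) + (-4p^3 - 15p^2 - 19p - 10).
Simplifying, S(p+1) = -(p + 1)(p^3 + 6p^2 + 12p + 10) = -(p+1)((p+1)^3 + 3(p+1)^2 + 3(p+1) + 3),
which is the closed form with r = p+1.
By the principle of mathematical induction, the result holds for all r ≥ 1.

S(r) = -r(r^3 + 3r^2 + 3r + 3)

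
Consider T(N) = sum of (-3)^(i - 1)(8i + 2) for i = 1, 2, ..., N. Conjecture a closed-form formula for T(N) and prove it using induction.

We claim T(N) = -(-3)^N(2N + 1) + 1 for all N ≥ 1.
Base case (N = 1): T(1) = 10, and the closed form gives 10. They agree.
Suppose the result is true for N = i, so T(i) = -(-3)^i(2i + 1) + 1.
Then T(i+1) = T(i) + ((-3)^i(8i + 10)) = (-(-3)^i(2i + 1) + 1) + ((-3)^i(8i + 10)).
Simplifying, T(i+1) = 6(-3)^i·i + 9(-3)^i + 1 = -(-3)^(i+1)(2(i+1) + 1) + 1,
which is the closed form with N = i+1.
By induction, the statement is established for all N ≥ 1.

T(N) = -(-3)^N(2N + 1) + 1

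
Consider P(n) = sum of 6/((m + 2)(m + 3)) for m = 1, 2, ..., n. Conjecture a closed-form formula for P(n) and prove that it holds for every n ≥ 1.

P(n) = 2n/(n + 3)

We claim P(n) = 2n/(n + 3) for all n ≥ 1.
Base case (n = 1): P(1) = 1/2, and the closed form gives 1/2. They agree.
Suppose the result is true for n = m, so P(m) = 2m/(m + 3).
Then P(m+1) = P(m) + (6/((m + 3)(m + 4))) = (2m/(m + 3)) + (6/((m + 3)(m + 4))).
Simplifying, P(m+1) = 2(m + 1)/(m + 4) = 2(m+1)/((m+1) + 3),
which is the closed form with n = m+1.
Hence, by induction on n, the claim holds for every n ≥ 1.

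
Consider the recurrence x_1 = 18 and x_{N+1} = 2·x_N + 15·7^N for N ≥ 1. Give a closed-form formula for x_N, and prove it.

x_N = -3·2^(N - 1) + 3·7^N

Computing the first terms: x_1 = 18, x_2 = 141, x_3 = 1017. This suggests x_N = -3·2^(N - 1) + 3·7^N.
Base step (N = 1): the formula gives 18 = 18 = x_1.
Inductive step: assume the claim holds for N = j, so x_j = -3·2^(j - 1) + 3·7^j.
Then x_{j+1} = 2·x_j + 15·7^j = 2·(-3·2^(j - 1) + 3·7^j) + 15·7^j = -3·2^j + 3·7^(j + 1) = -3·2^((j+1) - 1) + 3·7^(j+1),
which is the claimed formula at N = j+1.
By the principle of mathematical induction, the result holds for all N ≥ 1.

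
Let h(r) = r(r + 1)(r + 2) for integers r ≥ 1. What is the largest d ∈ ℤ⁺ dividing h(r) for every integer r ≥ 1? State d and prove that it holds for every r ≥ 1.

d = 6

Computing the first values: h(1) = 6 and h(2) = 24; gcd(6, 24) = 6, so d ≤ 6.
We prove 6 | r(r + 1)(r + 2) for all r ≥ 1 by induction on r.
Base step (r = 1): h(1) = 6 = 6·(1), so 6 | h(1).
For the inductive step, assume it holds for an arbitrary p ≥ 1, i.e. 6 | h(p). Then
h(p+1) − h(p) = (p+1)·(p+2)·(p+3) − p·(p+1)·(p+2) = (p+1)·(p+2)·[(p+3) − p] = 3·(p+1)·(p+2). The product of 2 consecutive integers is divisible by (2)! = 2, so h(p+1) − h(p) is divisible by 3·2 = 6. By the inductive hypothesis 6 | h(p), hence 6 | h(p+1).
Hence, by induction on r, the claim holds for every r ≥ 1.
Therefore the largest such d is 6.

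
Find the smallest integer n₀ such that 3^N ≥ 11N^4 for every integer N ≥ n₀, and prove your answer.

n₀ = 11

At N = 10: 59049 < 110000, so the inequality fails and n₀ ≥ 11. We prove 3^N ≥ 11N^4 for all N ≥ 11.
Base case (N = 11): 3^N = 177147 and 11N^4 = 161051, so 177147 ≥ 161051.
Inductive step: suppose the statement holds for some i ≥ 11, so 3^i ≥ 11i^4.
Then 3^(i + 1) = 3·(3^i) ≥ 3·(11i^4).
Also, for i ≥ 11 we have 3·(11i^4) ≥ 11(i+1)^4, since 3 ≥ (1 + 1/i)^4 for all i ≥ 11.
Combining, 3^(i + 1) ≥ 11(i+1)^4.
This completes the induction.
Hence the smallest such n₀ is 11.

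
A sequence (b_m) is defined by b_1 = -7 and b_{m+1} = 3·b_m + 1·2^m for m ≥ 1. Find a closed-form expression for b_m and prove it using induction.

b_m = -2^m - 5·3^(m - 1)

Computing the first terms: b_1 = -7, b_2 = -19, b_3 = -53. This suggests b_m = -2^m - 5·3^(m - 1).
For the base case m = 1: the formula gives -7 = -7 = b_1.
Suppose the result is true for m = r, so b_r = -2^r - 5·3^(r - 1).
Then b_{r+1} = 3·b_r + 1·2^r = 3·(-2^r - 5·3^(r - 1)) + 1·2^r = -2^(r + 1) - 5·3^r = -2^(r+1) - 5·3^((r+1) - 1),
which is the claimed formula at m = r+1.
By the principle of mathematical induction, the result holds for all m ≥ 1.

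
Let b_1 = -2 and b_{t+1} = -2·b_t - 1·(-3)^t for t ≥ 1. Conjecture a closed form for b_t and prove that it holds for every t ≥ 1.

Computing the first terms: b_1 = -2, b_2 = 7, b_3 = -23. This suggests b_t = (-2)^(t - 1) + (-3)^t.
For the base case t = 1: the formula gives -2 = -2 = b_1.
Inductive step: assume the claim holds for t = k, so b_k = (-2)^(k - 1) + (-3)^k.
Then b_{k+1} = -2·b_k - 1·(-3)^k = -2·((-2)^(k - 1) + (-3)^k) - 1·(-3)^k = (-2)^k + (-3)^(k + 1) = (-2)^((k+1) - 1) + (-3)^(k+1),
which is the claimed formula at t = k+1.
This completes the induction.

b_t = (-2)^(t - 1) + (-3)^t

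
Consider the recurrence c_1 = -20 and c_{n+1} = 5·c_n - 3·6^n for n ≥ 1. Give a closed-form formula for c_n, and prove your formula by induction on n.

c_n = -2·5^(n - 1) - 3·6^n

Computing the first terms: c_1 = -20, c_2 = -118, c_3 = -698. This suggests c_n = -2·5^(n - 1) - 3·6^n.
Base case (n = 1): the formula gives -20 = -20 = c_1.
Suppose the result is true for n = k, so c_k = -2·5^(k - 1) - 3·6^k.
Then c_{k+1} = 5·c_k - 3·6^k = 5·(-2·5^(k - 1) - 3·6^k) - 3·6^k = -2·5^k - 3·6^(k + 1) = -2·5^((k+1) - 1) - 3·6^(k+1),
which is the claimed formula at n = k+1.
By the principle of mathematical induction, the result holds for all n ≥ 1.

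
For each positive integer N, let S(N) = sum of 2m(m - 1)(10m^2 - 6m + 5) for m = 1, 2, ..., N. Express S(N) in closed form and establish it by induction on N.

S(N) = 2N(N - 1)(N + 1)(2N^2 + N + 1)

We claim S(N) = 2N(N - 1)(N + 1)(2N^2 + N + 1) for all N ≥ 1.
When N = 1: S(1) = 0, and the closed form gives 0. They agree.
For the inductive step, assume it holds for an arbitrary m ≥ 1, so S(m) = 2m(2m^4 + m^3 - m^2 - m - 1).
Then S(m+1) = S(m) + (2m(10m^3 + 24m^2 + 23m + 9)) = (2m(2m^4 + m^3 - m^2 - m - 1)) + (2m(10m^3 + 24m^2 + 23m + 9)).
Simplifying, S(m+1) = 2m(m + 1)(m + 2)(2m^2 + 5m + 4) = 2(m+1)((m+1) - 1)((m+1) + 1)(2(m+1)^2 + (m+1) + 1),
which is the closed form with N = m+1.
By the principle of mathematical induction, the result holds for all N ≥ 1.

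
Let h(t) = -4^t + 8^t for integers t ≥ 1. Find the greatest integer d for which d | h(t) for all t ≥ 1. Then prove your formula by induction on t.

d = 4

Computing the first values: h(1) = 4 and h(2) = 48; gcd(4, 48) = 4, so d ≤ 4.
We prove 4 | -4^t + 8^t for all t ≥ 1 by induction on t.
When t = 1: h(1) = 4 = 4·(1), so 4 | h(1).
Inductive step: assume the claim holds for t = k, i.e. 4 | h(k). Then
8^{k+1} − 4^{k+1} = 8·8^k − 4·4^k = 8·(8^k − 4^k) + (4)·4^k. The first term is divisible by 4 by the inductive hypothesis, and the second term (4)·4^k is divisible by 4 since 4 | 4. Hence 4 | h(k+1).
Hence, by induction on t, the claim holds for every t ≥ 1.
Therefore the largest such d is 4.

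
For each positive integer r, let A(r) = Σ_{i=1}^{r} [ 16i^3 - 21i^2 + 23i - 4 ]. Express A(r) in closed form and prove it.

We claim A(r) = r(4r^3 + r^2 + 5r + 4) for all r ≥ 1.
When r = 1: A(1) = 14, and the closed form gives 14. They agree.
Inductive step: assume the claim holds for r = i, so A(i) = i(4i^3 + i^2 + 5i + 4).
Then A(i+1) = A(i) + (16i^3 + 27i^2 + 29i + 14) = (i(4i^3 + i^2 + 5i + 4)) + (16i^3 + 27i^2 + 29i + 14).
Simplifying, A(i+1) = (i + 1)(4i^3 + 13i^2 + 19i + 14) = (i+1)(4(i+1)^3 + (i+1)^2 + 5(i+1) + 4),
which is the closed form with r = i+1.
By induction, the statement is established for all r ≥ 1.

A(r) = r(4r^3 + r^2 + 5r + 4)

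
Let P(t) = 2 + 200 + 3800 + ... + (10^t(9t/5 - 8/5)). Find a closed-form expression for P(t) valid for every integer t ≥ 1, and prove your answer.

We claim P(t) = 2·10^t(t - 1) + 2 for all t ≥ 1.
Base case (t = 1): P(1) = 2, and the closed form gives 2. They agree.
Inductive step: suppose the statement holds for some m ≥ 1, so P(m) = 2·10^m(m - 1) + 2.
Then P(m+1) = P(m) + (10^m(18m + 2)) = (2·10^m(m - 1) + 2) + (10^m(18m + 2)).
Simplifying, P(m+1) = 20·10^m·m + 2 = 2·10^(m+1)((m+1) - 1) + 2,
which is the closed form with t = m+1.
By the principle of mathematical induction, the result holds for all t ≥ 1.

P(t) = 2·10^t(t - 1) + 2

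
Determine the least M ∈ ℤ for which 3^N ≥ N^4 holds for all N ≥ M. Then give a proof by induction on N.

M = 8

At N = 7: 2187 < 2401, so the inequality fails and M ≥ 8. We prove 3^N ≥ N^4 for all N ≥ 8.
For the base case N = 8: 3^N = 6561 and N^4 = 4096, so 6561 ≥ 4096.
Suppose the result is true for N = k, so 3^k ≥ k^4.
Then 3^(k + 1) = 3·(3^k) ≥ 3·(k^4).
Also, for k ≥ 8 we have 3·(k^4) ≥ (k+1)^4, since 3 ≥ (1 + 1/k)^4 for all k ≥ 8.
Combining, 3^(k + 1) ≥ (k+1)^4.
This completes the induction.
Hence the smallest such M is 8.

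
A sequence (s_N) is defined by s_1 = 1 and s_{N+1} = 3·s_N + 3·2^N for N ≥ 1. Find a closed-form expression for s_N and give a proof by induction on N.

s_N = -3·2^N + 7·3^(N - 1)

Computing the first terms: s_1 = 1, s_2 = 9, s_3 = 39. This suggests s_N = -3·2^N + 7·3^(N - 1).
When N = 1: the formula gives 1 = 1 = s_1.
Inductive step: assume the claim holds for N = p, so s_p = -3·2^p + 7·3^(p - 1).
Then s_{p+1} = 3·s_p + 3·2^p = 3·(-3·2^p + 7·3^(p - 1)) + 3·2^p = -3·2^(p + 1) + 7·3^p = -3·2^(p+1) + 7·3^((p+1) - 1),
which is the claimed formula at N = p+1.
This completes the induction.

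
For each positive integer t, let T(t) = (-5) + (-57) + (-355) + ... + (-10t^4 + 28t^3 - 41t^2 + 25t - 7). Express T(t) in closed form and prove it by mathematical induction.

We claim T(t) = -t(2t^4 - 2t^3 + 3t^2 + t + 1) for all t ≥ 1.
For the base case t = 1: T(1) = -5, and the closed form gives -5. They agree.
For the inductive step, assume it holds for an arbitrary m ≥ 1, so T(m) = m(-2m^4 + 2m^3 - 3m^2 - m - 1).
Then T(m+1) = T(m) + (-10m^4 - 12m^3 - 17m^2 - 13m - 5) = (m(-2m^4 + 2m^3 - 3m^2 - m - 1)) + (-10m^4 - 12m^3 - 17m^2 - 13m - 5).
Simplifying, T(m+1) = -(m + 1)(2m^4 + 6m^3 + 9m^2 + 9m + 5) = -(m+1)(2(m+1)^4 - 2(m+1)^3 + 3(m+1)^2 + (m+1) + 1),
which is the closed form with t = m+1.
By the principle of mathematical induction, the result holds for all t ≥ 1.

T(t) = -t(2t^4 - 2t^3 + 3t^2 + t + 1)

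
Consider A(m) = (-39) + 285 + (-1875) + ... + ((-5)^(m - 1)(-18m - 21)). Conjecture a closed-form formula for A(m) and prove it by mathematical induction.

We claim A(m) = (-5)^m(3m + 4) - 4 for all m ≥ 1.
For the base case m = 1: A(1) = -39, and the closed form gives -39. They agree.
Inductive step: assume the claim holds for m = i, so A(i) = (-5)^i(3i + 4) - 4.
Then A(i+1) = A(i) + ((-5)^i(-18i - 39)) = ((-5)^i(3i + 4) - 4) + ((-5)^i(-18i - 39)).
Simplifying, A(i+1) = -15(-5)^i·i - 35(-5)^i - 4 = (-5)^(i+1)(3(i+1) + 4) - 4,
which is the closed form with m = i+1.
Hence, by induction on m, the claim holds for every m ≥ 1.

A(m) = (-5)^m(3m + 4) - 4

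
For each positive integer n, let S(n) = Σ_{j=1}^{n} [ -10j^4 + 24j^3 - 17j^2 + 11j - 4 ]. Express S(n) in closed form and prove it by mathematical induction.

We claim S(n) = -n(2n^4 - n^3 - 3n^2 - 3n + 1) for all n ≥ 1.
Base step (n = 1): S(1) = 4, and the closed form gives 4. They agree.
Inductive step: assume the claim holds for n = j, so S(j) = j(-2j^4 + j^3 + 3j^2 + 3j - 1).
Then S(j+1) = S(j) + (-10j^4 - 16j^3 - 5j^2 + 9j + 4) = (j(-2j^4 + j^3 + 3j^2 + 3j - 1)) + (-10j^4 - 16j^3 - 5j^2 + 9j + 4).
Simplifying, S(j+1) = -(j + 1)(2j^4 + 7j^3 + 6j^2 - 4j - 4) = -(j+1)(2(j+1)^4 - (j+1)^3 - 3(j+1)^2 - 3(j+1) + 1),
which is the closed form with n = j+1.
By the principle of mathematical induction, the result holds for all n ≥ 1.

S(n) = -n(2n^4 - n^3 - 3n^2 - 3n + 1)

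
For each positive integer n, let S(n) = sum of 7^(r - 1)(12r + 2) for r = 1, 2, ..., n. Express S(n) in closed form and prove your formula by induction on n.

S(n) = 2·7^n·n

We claim S(n) = 2·7^n·n for all n ≥ 1.
Base case (n = 1): S(1) = 14, and the closed form gives 14. They agree.
For the inductive step, assume it holds for an arbitrary r ≥ 1, so S(r) = 2·7^r·r.
Then S(r+1) = S(r) + (7^r(12r + 14)) = (2·7^r·r) + (7^r(12r + 14)).
Simplifying, S(r+1) = 14·7^r(r + 1) = 2·7^(r+1)·(r+1),
which is the closed form with n = r+1.
By the principle of mathematical induction, the result holds for all n ≥ 1.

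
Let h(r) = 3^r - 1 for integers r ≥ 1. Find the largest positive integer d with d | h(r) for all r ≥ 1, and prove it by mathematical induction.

Computing the first values: h(1) = 2 and h(2) = 8; gcd(2, 8) = 2, so d ≤ 2.
We prove 2 | 3^r - 1 for all r ≥ 1 by induction on r.
When r = 1: h(1) = 2 = 2·(1), so 2 | h(1).
Inductive step: suppose the statement holds for some p ≥ 1, i.e. 2 | h(p). Then
3^{p+1} − 1^{p+1} = 3·3^p − 1·1^p = 3·(3^p − 1^p) + (2)·1^p. The first term is divisible by 2 by the inductive hypothesis, and the second term (2)·1^p is divisible by 2 since 2 | 2. Hence 2 | h(p+1).
By induction, the statement is established for all r ≥ 1.
Therefore the largest such d is 2.

d = 2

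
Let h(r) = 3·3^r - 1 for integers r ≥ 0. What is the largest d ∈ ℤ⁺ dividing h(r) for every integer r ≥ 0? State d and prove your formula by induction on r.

Computing the first values: h(0) = 2 and h(1) = 8; gcd(2, 8) = 2, so d ≤ 2.
We prove 2 | 3·3^r - 1 for all r ≥ 0 by induction on r.
Base step (r = 0): h(0) = 2 = 2·(1), so 2 | h(0).
Suppose the result is true for r = i, i.e. 2 | h(i). Then
h(i+1) = 3·3^(i+1) - 1 = 3·(3·3^i - 1) + 2 = 3·h(i) + 2. The first term is divisible by 2 by the inductive hypothesis, and 2 is divisible by 2. Hence 2 | h(i+1).
This completes the induction.
Therefore the largest such d is 2.

d = 2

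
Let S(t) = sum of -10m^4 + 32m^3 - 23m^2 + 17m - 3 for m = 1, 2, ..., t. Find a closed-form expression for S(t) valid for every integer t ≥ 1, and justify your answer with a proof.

S(t) = -t(2t^4 - 3t^3 - 5t^2 - 5t - 2)

We claim S(t) = -t(2t^4 - 3t^3 - 5t^2 - 5t - 2) for all t ≥ 1.
For the base case t = 1: S(1) = 13, and the closed form gives 13. They agree.
Suppose the result is true for t = m, so S(m) = m(-2m^4 + 3m^3 + 5m^2 + 5m + 2).
Then S(m+1) = S(m) + (-10m^4 - 8m^3 + 13m^2 + 27m + 13) = (m(-2m^4 + 3m^3 + 5m^2 + 5m + 2)) + (-10m^4 - 8m^3 + 13m^2 + 27m + 13).
Simplifying, S(m+1) = -(m + 1)(2m^4 + 5m^3 - 2m^2 - 16m - 13) = -(m+1)(2(m+1)^4 - 3(m+1)^3 - 5(m+1)^2 - 5(m+1) - 2),
which is the closed form with t = m+1.
By the principle of mathematical induction, the result holds for all t ≥ 1.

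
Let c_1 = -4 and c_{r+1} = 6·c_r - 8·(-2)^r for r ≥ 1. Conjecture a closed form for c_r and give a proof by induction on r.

Computing the first terms: c_1 = -4, c_2 = -8, c_3 = -80. This suggests c_r = (-2)^r - 2·6^(r - 1).
For the base case r = 1: the formula gives -4 = -4 = c_1.
Suppose the result is true for r = m, so c_m = (-2)^m - 2·6^(m - 1).
Then c_{m+1} = 6·c_m - 8·(-2)^m = 6·((-2)^m - 2·6^(m - 1)) - 8·(-2)^m = (-2)^(m + 1) - 2·6^m = (-2)^(m+1) - 2·6^((m+1) - 1),
which is the claimed formula at r = m+1.
This completes the induction.

c_r = (-2)^r - 2·6^(r - 1)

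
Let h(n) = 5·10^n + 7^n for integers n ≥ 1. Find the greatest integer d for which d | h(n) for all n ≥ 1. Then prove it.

Computing the first values: h(1) = 57 and h(2) = 549; gcd(57, 549) = 3, so d ≤ 3.
We prove 3 | 5·10^n + 7^n for all n ≥ 1 by induction on n.
When n = 1: h(1) = 57 = 3·(19), so 3 | h(1).
Inductive step: assume the claim holds for n = j, i.e. 3 | h(j). Then
h(j+1) − 10·h(j) = (5·10^(j+1) + 7^(j+1)) − 10·(5·10^j + 7^j) = (1)·7^j·(7 − 10) = (-3)·7^j. Since 3 | h(j) by the inductive hypothesis, 3 | 10·h(j); and 3 | -3 since -3 = 3·-1. Therefore 3 | h(j+1).
This completes the induction.
Therefore the largest such d is 3.

d = 3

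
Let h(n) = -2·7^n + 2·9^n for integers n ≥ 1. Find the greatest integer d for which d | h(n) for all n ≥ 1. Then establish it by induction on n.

d = 4

Computing the first values: h(1) = 4 and h(2) = 64; gcd(4, 64) = 4, so d ≤ 4.
We prove 4 | -2·7^n + 2·9^n for all n ≥ 1 by induction on n.
Base case (n = 1): h(1) = 4 = 4·(1), so 4 | h(1).
Inductive step: suppose the statement holds for some p ≥ 1, i.e. 4 | h(p). Then
h(p+1) − 9·h(p) = (-2·7^(p+1) + 2·9^(p+1)) − 9·(-2·7^p + 2·9^p) = (-2)·7^p·(7 − 9) = (4)·7^p. Since 4 | h(p) by the inductive hypothesis, 4 | 9·h(p); and 4 | 4 since 4 = 4·1. Therefore 4 | h(p+1).
Hence, by induction on n, the claim holds for every n ≥ 1.
Therefore the largest such d is 4.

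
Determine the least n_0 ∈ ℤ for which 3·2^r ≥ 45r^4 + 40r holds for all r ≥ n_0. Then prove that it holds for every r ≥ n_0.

At r = 21: 6291456 < 8752485, so the inequality fails and n_0 ≥ 22. We prove 3·2^r ≥ 45r^4 + 40r for all r ≥ 22.
Base step (r = 22): 3·2^r = 12582912 and 45r^4 + 40r = 10542400, so 12582912 ≥ 10542400.
Inductive step: assume the claim holds for r = j, so 3·2^j ≥ 45j^4 + 40j.
Then 3·2^(j + 1) = 2·(3·2^j) ≥ 2·(45j^4 + 40j).
Also, for j ≥ 22 we have 2·(45j^4 + 40j) ≥ 45(j+1)^4 + 40(j+1), since 2·(45j^4 + 40j) − (45(j+1)^4 + 40(j+1)) = 45j^4 - 180j^3 - 270j^2 - 140j - 85, which is nonnegative for all j ≥ 22.
Combining, 3·2^(j + 1) ≥ 45(j+1)^4 + 40(j+1).
This completes the induction.
Hence the smallest such n_0 is 22.

n_0 = 22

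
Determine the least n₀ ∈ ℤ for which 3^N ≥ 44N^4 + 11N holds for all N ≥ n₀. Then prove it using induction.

At N = 12: 531441 < 912516, so the inequality fails and n₀ ≥ 13. We prove 3^N ≥ 44N^4 + 11N for all N ≥ 13.
Base step (N = 13): 3^N = 1594323 and 44N^4 + 11N = 1256827, so 1594323 ≥ 1256827.
Suppose the result is true for N = r, so 3^r ≥ 44r^4 + 11r.
Then 3^(r + 1) = 3·(3^r) ≥ 3·(44r^4 + 11r).
Also, for r ≥ 13 we have 3·(44r^4 + 11r) ≥ 44(r+1)^4 + 11(r+1), since 3·(44r^4 + 11r) − (44(r+1)^4 + 11(r+1)) = 88r^4 - 176r^3 - 264r^2 - 154r - 55, which is nonnegative for all r ≥ 13.
Combining, 3^(r + 1) ≥ 44(r+1)^4 + 11(r+1).
This completes the induction.
Hence the smallest such n₀ is 13.

n₀ = 13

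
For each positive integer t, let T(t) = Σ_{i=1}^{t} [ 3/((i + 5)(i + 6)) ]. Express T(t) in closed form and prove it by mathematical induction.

T(t) = t/(2(t + 6))

We claim T(t) = t/(2(t + 6)) for all t ≥ 1.
When t = 1: T(1) = 1/14, and the closed form gives 1/14. They agree.
Inductive step: suppose the statement holds for some i ≥ 1, so T(i) = i/(2(i + 6)).
Then T(i+1) = T(i) + (3/((i + 6)(i + 7))) = (i/(2(i + 6))) + (3/((i + 6)(i + 7))).
Simplifying, T(i+1) = (i + 1)/(2(i + 7)) = (i+1)/(2((i+1) + 6)),
which is the closed form with t = i+1.
By induction, the statement is established for all t ≥ 1.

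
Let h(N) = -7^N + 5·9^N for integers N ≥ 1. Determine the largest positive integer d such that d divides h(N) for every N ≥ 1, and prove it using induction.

d = 2

Computing the first values: h(1) = 38 and h(2) = 356; gcd(38, 356) = 2, so d ≤ 2.
We prove 2 | -7^N + 5·9^N for all N ≥ 1 by induction on N.
For the base case N = 1: h(1) = 38 = 2·(19), so 2 | h(1).
Suppose the result is true for N = i, i.e. 2 | h(i). Then
h(i+1) − 9·h(i) = (-7^(i+1) + 5·9^(i+1)) − 9·(-7^i + 5·9^i) = (-1)·7^i·(7 − 9) = (2)·7^i. Since 2 | h(i) by the inductive hypothesis, 2 | 9·h(i); and 2 | 2 since 2 = 2·1. Therefore 2 | h(i+1).
By the principle of mathematical induction, the result holds for all N ≥ 1.
Therefore the largest such d is 2.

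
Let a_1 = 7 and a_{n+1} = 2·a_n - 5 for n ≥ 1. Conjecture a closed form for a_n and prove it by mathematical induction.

a_n = 2^n + 5

Computing the first terms: a_1 = 7, a_2 = 9, a_3 = 13. This suggests a_n = 2^n + 5.
When n = 1: the formula gives 7 = 7 = a_1.
Inductive step: assume the claim holds for n = m, so a_m = 2^m + 5.
Then a_{m+1} = 2·a_m - 5 = 2·(2^m + 5) - 5 = 2^(m + 1) + 5,
which is the claimed formula at n = m+1.
This completes the induction.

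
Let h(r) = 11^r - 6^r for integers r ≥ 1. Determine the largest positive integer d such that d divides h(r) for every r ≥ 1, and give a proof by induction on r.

Computing the first values: h(1) = 5 and h(2) = 85; gcd(5, 85) = 5, so d ≤ 5.
We prove 5 | 11^r - 6^r for all r ≥ 1 by induction on r.
For the base case r = 1: h(1) = 5 = 5·(1), so 5 | h(1).
Inductive step: assume the claim holds for r = p, i.e. 5 | h(p). Then
11^{p+1} − 6^{p+1} = 11·11^p − 6·6^p = 11·(11^p − 6^p) + (5)·6^p. The first term is divisible by 5 by the inductive hypothesis, and the second term (5)·6^p is divisible by 5 since 5 | 5. Hence 5 | h(p+1).
This completes the induction.
Therefore the largest such d is 5.

d = 5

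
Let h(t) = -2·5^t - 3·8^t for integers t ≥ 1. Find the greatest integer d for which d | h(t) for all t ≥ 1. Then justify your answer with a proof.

Computing the first values: h(1) = -34 and h(2) = -242; gcd(-34, -242) = 2, so d ≤ 2.
We prove 2 | -2·5^t - 3·8^t for all t ≥ 1 by induction on t.
For the base case t = 1: h(1) = -34 = 2·(-17), so 2 | h(1).
Suppose the result is true for t = j, i.e. 2 | h(j). Then
h(j+1) − 8·h(j) = (-2·5^(j+1) - 3·8^(j+1)) − 8·(-2·5^j - 3·8^j) = (-2)·5^j·(5 − 8) = (6)·5^j. Since 2 | h(j) by the inductive hypothesis, 2 | 8·h(j); and 2 | 6 since 6 = 2·3. Therefore 2 | h(j+1).
By induction, the statement is established for all t ≥ 1.
Therefore the largest such d is 2.

d = 2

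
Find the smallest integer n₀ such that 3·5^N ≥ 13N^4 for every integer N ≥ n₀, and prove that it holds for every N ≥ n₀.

At N = 4: 1875 < 3328, so the inequality fails and n₀ ≥ 5. We prove 3·5^N ≥ 13N^4 for all N ≥ 5.
For the base case N = 5: 3·5^N = 9375 and 13N^4 = 8125, so 9375 ≥ 8125.
Inductive step: suppose the statement holds for some k ≥ 5, so 3·5^k ≥ 13k^4.
Then 3·5^(k + 1) = 5·(3·5^k) ≥ 5·(13k^4).
Also, for k ≥ 5 we have 5·(13k^4) ≥ 13(k+1)^4, since 5 ≥ (1 + 1/k)^4 for all k ≥ 5.
Combining, 3·5^(k + 1) ≥ 13(k+1)^4.
By the principle of mathematical induction, the result holds for all N ≥ 5.
Hence the smallest such n₀ is 5.

n₀ = 5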